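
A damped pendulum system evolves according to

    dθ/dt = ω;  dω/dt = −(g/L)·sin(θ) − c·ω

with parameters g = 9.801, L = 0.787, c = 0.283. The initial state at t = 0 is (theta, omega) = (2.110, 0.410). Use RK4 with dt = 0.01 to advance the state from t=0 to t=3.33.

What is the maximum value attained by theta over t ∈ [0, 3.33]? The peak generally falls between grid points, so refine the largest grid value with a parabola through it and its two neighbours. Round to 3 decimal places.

max theta = 2.118

t=0.000: state=(2.110, 0.410)
step 1 (dt=0.01): k1=(0.410, -10.803), k2=(0.356, -10.774), k3=(0.356, -10.776), k4=(0.302, -10.749); state += dt/6·(k1+2k2+2k3+k4)
t=0.010: state=(2.114, 0.302)
t=0.020: state=(2.116, 0.195)
t=0.030: state=(2.117, 0.088)
continuing one RK4 step at a time; state shown every 20 steps (Δt=0.2):
t=0.200: state=(1.979, -1.726)
t=0.400: state=(1.409, -3.989)
t=0.600: state=(0.420, -5.643)
t=0.800: state=(-0.687, -4.988)
t=1.000: state=(-1.457, -2.592)
t=1.200: state=(-1.717, -0.039)
t=1.400: state=(-1.482, 2.373)
t=1.600: state=(-0.789, 4.425)
t=1.800: state=(0.180, 4.886)
t=2.000: state=(1.018, 3.229)
t=2.200: state=(1.420, 0.760)
t=2.400: state=(1.326, -1.672)
t=2.600: state=(0.777, -3.692)
t=2.800: state=(-0.058, -4.330)
t=3.000: state=(-0.821, -3.031)
t=3.200: state=(-1.208, -0.772)
t=3.330: state=(-1.209, 0.751)
largest grid value and its neighbours: theta(0.030)=2.11746, theta(0.040)=2.11781, theta(0.050)=2.11710
parabola through these three points peaks at t≈0.038 with theta≈2.11783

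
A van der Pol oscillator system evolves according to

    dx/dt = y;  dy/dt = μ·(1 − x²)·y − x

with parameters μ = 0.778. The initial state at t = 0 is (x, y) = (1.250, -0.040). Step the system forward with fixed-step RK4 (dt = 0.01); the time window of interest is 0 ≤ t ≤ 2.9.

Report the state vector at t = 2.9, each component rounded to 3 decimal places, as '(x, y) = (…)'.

t=0.000: state=(1.250, -0.040)
step 1 (dt=0.01): k1=(-0.040, -1.232), k2=(-0.046, -1.230), k3=(-0.046, -1.230), k4=(-0.052, -1.227); state += dt/6·(k1+2k2+2k3+k4)
t=0.010: state=(1.250, -0.052)
t=0.020: state=(1.249, -0.065)
t=0.030: state=(1.248, -0.077)
continuing one RK4 step at a time; state shown every 10 steps (Δt=0.1):
t=0.100: state=(1.240, -0.160)
t=0.200: state=(1.218, -0.275)
t=0.300: state=(1.185, -0.384)
t=0.400: state=(1.142, -0.488)
t=0.500: state=(1.088, -0.589)
t=0.600: state=(1.024, -0.689)
t=0.700: state=(0.950, -0.789)
t=0.800: state=(0.866, -0.892)
t=0.900: state=(0.771, -0.998)
t=1.000: state=(0.666, -1.109)
t=1.100: state=(0.549, -1.228)
t=1.200: state=(0.420, -1.353)
t=1.300: state=(0.278, -1.484)
t=1.400: state=(0.123, -1.620)
t=1.500: state=(-0.046, -1.755)
t=1.600: state=(-0.227, -1.880)
t=1.700: state=(-0.421, -1.982)
t=1.800: state=(-0.622, -2.043)
t=1.900: state=(-0.828, -2.046)
t=2.000: state=(-1.029, -1.974)
t=2.100: state=(-1.220, -1.822)
t=2.200: state=(-1.391, -1.597)
t=2.300: state=(-1.537, -1.320)
t=2.400: state=(-1.654, -1.019)
t=2.500: state=(-1.741, -0.722)
t=2.600: state=(-1.800, -0.448)
t=2.700: state=(-1.832, -0.208)
t=2.800: state=(-1.842, -0.005)
t=2.900: state=(-1.834, 0.164)

(x, y) = (-1.834, 0.164)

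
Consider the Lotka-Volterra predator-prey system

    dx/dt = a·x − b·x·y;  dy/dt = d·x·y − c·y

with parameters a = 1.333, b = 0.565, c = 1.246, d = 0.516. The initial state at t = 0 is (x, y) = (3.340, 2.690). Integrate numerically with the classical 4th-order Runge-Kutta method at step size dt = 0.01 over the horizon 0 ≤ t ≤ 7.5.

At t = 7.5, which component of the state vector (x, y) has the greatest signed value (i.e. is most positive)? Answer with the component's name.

largest component: y

t=0.000: state=(3.340, 2.690)
step 1 (dt=0.01): k1=(-0.624, 1.284), k2=(-0.636, 1.283), k3=(-0.636, 1.283), k4=(-0.647, 1.282); state += dt/6·(k1+2k2+2k3+k4)
t=0.010: state=(3.334, 2.703)
t=0.020: state=(3.327, 2.716)
t=0.030: state=(3.320, 2.728)
continuing one RK4 step at a time; state shown every 25 steps (Δt=0.25):
t=0.250: state=(3.118, 2.992)
t=0.500: state=(2.804, 3.213)
t=0.750: state=(2.466, 3.305)
t=1.000: state=(2.161, 3.260)
t=1.250: state=(1.922, 3.104)
t=1.500: state=(1.756, 2.880)
t=1.750: state=(1.661, 2.627)
t=2.000: state=(1.628, 2.377)
t=2.250: state=(1.651, 2.150)
t=2.500: state=(1.725, 1.956)
t=2.750: state=(1.847, 1.803)
t=3.000: state=(2.014, 1.693)
t=3.250: state=(2.224, 1.629)
t=3.500: state=(2.470, 1.614)
t=3.750: state=(2.738, 1.654)
t=4.000: state=(3.006, 1.755)
t=4.250: state=(3.238, 1.923)
t=4.500: state=(3.389, 2.162)
t=4.750: state=(3.414, 2.459)
t=5.000: state=(3.290, 2.780)
t=5.250: state=(3.036, 3.065)
t=5.500: state=(2.708, 3.253)
t=5.750: state=(2.374, 3.305)
t=6.000: state=(2.086, 3.225)
t=6.250: state=(1.868, 3.046)
t=6.500: state=(1.723, 2.810)
t=6.750: state=(1.646, 2.555)
t=7.000: state=(1.629, 2.310)
t=7.250: state=(1.667, 2.091)
t=7.500: state=(1.754, 1.909)
compare at T: x=1.754, y=1.909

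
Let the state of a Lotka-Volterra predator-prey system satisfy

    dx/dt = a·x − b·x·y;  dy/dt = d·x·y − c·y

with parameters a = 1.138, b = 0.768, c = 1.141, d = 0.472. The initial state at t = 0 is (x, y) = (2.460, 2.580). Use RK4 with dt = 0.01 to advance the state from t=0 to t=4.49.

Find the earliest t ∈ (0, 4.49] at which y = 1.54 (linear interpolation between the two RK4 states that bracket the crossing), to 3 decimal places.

t=0.000: state=(2.460, 2.580)
step 1 (dt=0.01): k1=(-2.075, 0.052), k2=(-2.067, 0.039), k3=(-2.067, 0.039), k4=(-2.058, 0.027); state += dt/6·(k1+2k2+2k3+k4)
t=0.010: state=(2.439, 2.580)
t=0.020: state=(2.419, 2.581)
t=0.030: state=(2.399, 2.580)
continuing one RK4 step at a time; state shown every 20 steps (Δt=0.2):
t=0.200: state=(2.082, 2.543)
t=0.400: state=(1.783, 2.428)
t=0.600: state=(1.561, 2.261)
t=0.800: state=(1.405, 2.069)
t=1.000: state=(1.303, 1.871)
t=1.200: state=(1.246, 1.679)
t=1.350: state=(1.228, 1.544)
next step: t=1.360: state=(1.227, 1.536) — y has crossed 1.54
linear interpolation between t=1.350 (1.54443) and t=1.360 (1.53578) → t≈1.355

t = 1.355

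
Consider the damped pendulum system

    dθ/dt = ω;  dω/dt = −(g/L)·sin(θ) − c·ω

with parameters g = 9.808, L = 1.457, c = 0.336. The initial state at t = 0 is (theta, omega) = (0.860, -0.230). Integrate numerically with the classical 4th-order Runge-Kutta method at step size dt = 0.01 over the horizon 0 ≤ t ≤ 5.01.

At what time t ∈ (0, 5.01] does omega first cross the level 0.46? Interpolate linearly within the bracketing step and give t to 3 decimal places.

t = 1.327

t=0.000: state=(0.860, -0.230)
step 1 (dt=0.01): k1=(-0.230, -5.024), k2=(-0.255, -5.011), k3=(-0.255, -5.010), k4=(-0.280, -4.996); state += dt/6·(k1+2k2+2k3+k4)
t=0.010: state=(0.857, -0.280)
t=0.020: state=(0.854, -0.330)
t=0.030: state=(0.851, -0.379)
continuing one RK4 step at a time; state shown every 20 steps (Δt=0.2):
t=0.200: state=(0.719, -1.152)
t=0.400: state=(0.418, -1.785)
t=0.600: state=(0.035, -1.961)
t=0.800: state=(-0.332, -1.633)
t=1.000: state=(-0.593, -0.932)
t=1.200: state=(-0.694, -0.075)
t=1.320: state=(-0.673, 0.431)
next step: t=1.330: state=(-0.668, 0.471) — omega has crossed 0.46
linear interpolation between t=1.320 (0.43089) and t=1.330 (0.47120) → t≈1.327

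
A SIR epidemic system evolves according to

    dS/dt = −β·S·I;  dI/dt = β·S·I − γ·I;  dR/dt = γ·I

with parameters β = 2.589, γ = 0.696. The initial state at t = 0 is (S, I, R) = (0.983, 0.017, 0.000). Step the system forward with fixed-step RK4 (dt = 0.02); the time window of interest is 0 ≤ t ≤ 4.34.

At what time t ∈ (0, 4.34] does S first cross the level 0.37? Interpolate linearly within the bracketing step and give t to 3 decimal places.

t=0.000: state=(0.983, 0.017, 0.000)
step 1 (dt=0.02): k1=(-0.043, 0.031, 0.012), k2=(-0.044, 0.032, 0.012), k3=(-0.044, 0.032, 0.012), k4=(-0.045, 0.033, 0.012); state += dt/6·(k1+2k2+2k3+k4)
t=0.020: state=(0.982, 0.018, 0.000)
t=0.040: state=(0.981, 0.018, 0.000)
t=0.060: state=(0.980, 0.019, 0.001)
continuing one RK4 step at a time; state shown every 10 steps (Δt=0.2):
t=0.200: state=(0.973, 0.025, 0.003)
t=0.400: state=(0.958, 0.035, 0.007)
t=0.600: state=(0.937, 0.050, 0.013)
t=0.800: state=(0.909, 0.070, 0.021)
t=1.000: state=(0.870, 0.097, 0.033)
t=1.200: state=(0.821, 0.131, 0.048)
t=1.400: state=(0.759, 0.171, 0.069)
t=1.600: state=(0.687, 0.217, 0.096)
t=1.800: state=(0.606, 0.264, 0.130)
t=2.000: state=(0.523, 0.307, 0.170)
t=2.200: state=(0.442, 0.343, 0.215)
t=2.380: state=(0.374, 0.366, 0.260)
next step: t=2.400: state=(0.367, 0.368, 0.265) — S has crossed 0.37
linear interpolation between t=2.380 (0.37427) and t=2.400 (0.36722) → t≈2.392

t = 2.392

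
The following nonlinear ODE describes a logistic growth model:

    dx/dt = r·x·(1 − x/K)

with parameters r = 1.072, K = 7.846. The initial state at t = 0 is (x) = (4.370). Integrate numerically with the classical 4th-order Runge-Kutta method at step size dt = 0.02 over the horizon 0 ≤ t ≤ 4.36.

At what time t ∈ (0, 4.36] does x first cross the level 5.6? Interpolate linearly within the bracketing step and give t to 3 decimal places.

t=0.000: state=(4.370)
step 1 (dt=0.02): k1=(2.075), k2=(2.073), k3=(2.073), k4=(2.070); state += dt/6·(k1+2k2+2k3+k4)
t=0.020: state=(4.411)
t=0.040: state=(4.453)
t=0.060: state=(4.494)
continuing one RK4 step at a time; state shown every 10 steps (Δt=0.2):
t=0.200: state=(4.779)
t=0.400: state=(5.168)
t=0.600: state=(5.533)
t=0.620: state=(5.568)
next step: t=0.640: state=(5.602) — x has crossed 5.6
linear interpolation between t=0.620 (5.56765) and t=0.640 (5.60216) → t≈0.639

t = 0.639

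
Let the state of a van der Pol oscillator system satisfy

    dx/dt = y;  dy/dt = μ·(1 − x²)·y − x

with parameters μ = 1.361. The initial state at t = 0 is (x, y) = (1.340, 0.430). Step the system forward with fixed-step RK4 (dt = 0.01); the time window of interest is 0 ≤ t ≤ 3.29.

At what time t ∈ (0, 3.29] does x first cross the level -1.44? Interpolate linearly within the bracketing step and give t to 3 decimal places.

t = 2.393

t=0.000: state=(1.340, 0.430)
step 1 (dt=0.01): k1=(0.430, -1.806), k2=(0.421, -1.801), k3=(0.421, -1.801), k4=(0.412, -1.797); state += dt/6·(k1+2k2+2k3+k4)
t=0.010: state=(1.344, 0.412)
t=0.020: state=(1.348, 0.394)
t=0.030: state=(1.352, 0.376)
continuing one RK4 step at a time; state shown every 20 steps (Δt=0.2):
t=0.200: state=(1.392, 0.095)
t=0.400: state=(1.383, -0.172)
t=0.600: state=(1.327, -0.380)
t=0.800: state=(1.233, -0.555)
t=1.000: state=(1.105, -0.725)
t=1.200: state=(0.941, -0.920)
t=1.400: state=(0.733, -1.172)
t=1.600: state=(0.466, -1.524)
t=1.800: state=(0.114, -2.017)
t=2.000: state=(-0.348, -2.605)
t=2.200: state=(-0.911, -2.922)
t=2.390: state=(-1.432, -2.417)
next step: t=2.400: state=(-1.456, -2.368) — x has crossed -1.44
linear interpolation between t=2.390 (-1.43234) and t=2.400 (-1.45627) → t≈2.393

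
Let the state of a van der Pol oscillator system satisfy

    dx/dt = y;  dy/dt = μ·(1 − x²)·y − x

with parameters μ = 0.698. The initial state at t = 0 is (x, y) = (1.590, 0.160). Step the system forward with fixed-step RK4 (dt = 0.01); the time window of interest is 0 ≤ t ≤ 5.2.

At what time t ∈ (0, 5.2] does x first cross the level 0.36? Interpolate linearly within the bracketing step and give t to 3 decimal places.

t=0.000: state=(1.590, 0.160)
step 1 (dt=0.01): k1=(0.160, -1.761), k2=(0.151, -1.752), k3=(0.151, -1.752), k4=(0.142, -1.744); state += dt/6·(k1+2k2+2k3+k4)
t=0.010: state=(1.592, 0.142)
t=0.020: state=(1.593, 0.125)
t=0.030: state=(1.594, 0.108)
continuing one RK4 step at a time; state shown every 20 steps (Δt=0.2):
t=0.200: state=(1.589, -0.158)
t=0.400: state=(1.531, -0.413)
t=0.600: state=(1.427, -0.623)
t=0.800: state=(1.283, -0.811)
t=1.000: state=(1.103, -0.996)
t=1.200: state=(0.884, -1.197)
t=1.400: state=(0.622, -1.426)
t=1.570: state=(0.361, -1.647)
next step: t=1.580: state=(0.345, -1.661) — x has crossed 0.36
linear interpolation between t=1.570 (0.36122) and t=1.580 (0.34468) → t≈1.571

t = 1.571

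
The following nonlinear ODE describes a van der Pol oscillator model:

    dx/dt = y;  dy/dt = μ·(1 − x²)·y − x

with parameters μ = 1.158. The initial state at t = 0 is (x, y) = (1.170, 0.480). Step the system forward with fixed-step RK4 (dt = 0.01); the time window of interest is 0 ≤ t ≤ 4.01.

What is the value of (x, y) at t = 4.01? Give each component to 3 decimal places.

t=0.000: state=(1.170, 0.480)
step 1 (dt=0.01): k1=(0.480, -1.375), k2=(0.473, -1.378), k3=(0.473, -1.378), k4=(0.466, -1.380); state += dt/6·(k1+2k2+2k3+k4)
t=0.010: state=(1.175, 0.466)
t=0.020: state=(1.179, 0.452)
t=0.030: state=(1.184, 0.439)
continuing one RK4 step at a time; state shown every 20 steps (Δt=0.2):
t=0.200: state=(1.238, 0.203)
t=0.400: state=(1.252, -0.056)
t=0.600: state=(1.218, -0.283)
t=0.800: state=(1.141, -0.485)
t=1.000: state=(1.025, -0.679)
t=1.200: state=(0.868, -0.887)
t=1.400: state=(0.667, -1.136)
t=1.600: state=(0.409, -1.455)
t=1.800: state=(0.079, -1.862)
t=2.000: state=(-0.338, -2.306)
t=2.200: state=(-0.831, -2.553)
t=2.400: state=(-1.321, -2.236)
t=2.600: state=(-1.688, -1.390)
t=2.800: state=(-1.878, -0.550)
t=3.000: state=(-1.929, -0.012)
t=3.200: state=(-1.900, 0.280)
t=3.400: state=(-1.826, 0.442)
t=3.600: state=(-1.726, 0.549)
t=3.800: state=(-1.608, 0.638)
t=4.000: state=(-1.471, 0.729)
t=4.010: state=(-1.464, 0.734)

(x, y) = (-1.464, 0.734)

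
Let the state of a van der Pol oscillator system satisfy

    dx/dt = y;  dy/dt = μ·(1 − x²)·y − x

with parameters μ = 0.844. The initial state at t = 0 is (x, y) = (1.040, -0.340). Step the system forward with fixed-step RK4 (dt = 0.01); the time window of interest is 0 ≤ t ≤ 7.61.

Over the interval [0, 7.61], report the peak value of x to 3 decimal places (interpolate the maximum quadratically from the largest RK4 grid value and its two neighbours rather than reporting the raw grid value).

max x = 1.989

t=0.000: state=(1.040, -0.340)
step 1 (dt=0.01): k1=(-0.340, -1.017), k2=(-0.345, -1.016), k3=(-0.345, -1.016), k4=(-0.350, -1.015); state += dt/6·(k1+2k2+2k3+k4)
t=0.010: state=(1.037, -0.350)
t=0.020: state=(1.033, -0.360)
t=0.030: state=(1.029, -0.370)
continuing one RK4 step at a time; state shown every 25 steps (Δt=0.25):
t=0.250: state=(0.924, -0.590)
t=0.500: state=(0.744, -0.846)
t=0.750: state=(0.498, -1.129)
t=1.000: state=(0.176, -1.453)
t=1.250: state=(-0.229, -1.786)
t=1.500: state=(-0.705, -1.977)
t=1.750: state=(-1.184, -1.775)
t=2.000: state=(-1.556, -1.150)
t=2.250: state=(-1.753, -0.444)
t=2.500: state=(-1.794, 0.077)
t=2.750: state=(-1.731, 0.406)
t=3.000: state=(-1.600, 0.628)
t=3.250: state=(-1.420, 0.811)
t=3.500: state=(-1.194, 1.003)
t=3.750: state=(-0.914, 1.240)
t=4.000: state=(-0.567, 1.557)
t=4.250: state=(-0.128, 1.965)
t=4.500: state=(0.416, 2.370)
t=4.750: state=(1.028, 2.421)
t=5.000: state=(1.566, 1.773)
t=5.250: state=(1.886, 0.798)
t=5.500: state=(1.988, 0.075)
t=5.750: state=(1.951, -0.330)
t=6.000: state=(1.837, -0.557)
t=6.250: state=(1.678, -0.715)
t=6.500: state=(1.481, -0.862)
t=6.750: state=(1.245, -1.032)
t=7.000: state=(0.960, -1.255)
t=7.250: state=(0.610, -1.564)
t=7.500: state=(0.170, -1.972)
t=7.610: state=(-0.058, -2.169)
largest grid value and its neighbours: x(5.530)=1.98900, x(5.540)=1.98902, x(5.550)=1.98884
parabola through these three points peaks at t≈5.536 with x≈1.98904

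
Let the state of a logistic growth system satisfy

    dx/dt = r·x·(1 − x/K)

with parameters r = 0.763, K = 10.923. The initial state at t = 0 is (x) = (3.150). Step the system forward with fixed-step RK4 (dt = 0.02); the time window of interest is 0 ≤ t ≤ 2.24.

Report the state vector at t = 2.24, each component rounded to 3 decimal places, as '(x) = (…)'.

(x) = (7.550)

t=0.000: state=(3.150)
step 1 (dt=0.02): k1=(1.710), k2=(1.716), k3=(1.716), k4=(1.721); state += dt/6·(k1+2k2+2k3+k4)
t=0.020: state=(3.184)
t=0.040: state=(3.219)
t=0.060: state=(3.254)
continuing one RK4 step at a time; state shown every 5 steps (Δt=0.1):
t=0.100: state=(3.324)
t=0.200: state=(3.503)
t=0.300: state=(3.687)
t=0.400: state=(3.875)
t=0.500: state=(4.068)
t=0.600: state=(4.265)
t=0.700: state=(4.465)
t=0.800: state=(4.667)
t=0.900: state=(4.872)
t=1.000: state=(5.079)
t=1.100: state=(5.287)
t=1.200: state=(5.495)
t=1.300: state=(5.703)
t=1.400: state=(5.911)
t=1.500: state=(6.117)
t=1.600: state=(6.321)
t=1.700: state=(6.523)
t=1.800: state=(6.722)
t=1.900: state=(6.918)
t=2.000: state=(7.109)
t=2.100: state=(7.296)
t=2.200: state=(7.479)
t=2.240: state=(7.550)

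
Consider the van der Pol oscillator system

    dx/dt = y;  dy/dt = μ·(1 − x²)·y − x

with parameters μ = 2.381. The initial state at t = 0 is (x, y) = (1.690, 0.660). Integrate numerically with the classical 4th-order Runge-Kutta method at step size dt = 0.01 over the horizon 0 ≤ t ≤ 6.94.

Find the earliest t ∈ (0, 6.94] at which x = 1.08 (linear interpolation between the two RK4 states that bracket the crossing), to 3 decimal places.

t = 1.832

t=0.000: state=(1.690, 0.660)
step 1 (dt=0.01): k1=(0.660, -4.607), k2=(0.637, -4.525), k3=(0.637, -4.526), k4=(0.615, -4.445); state += dt/6·(k1+2k2+2k3+k4)
t=0.010: state=(1.696, 0.615)
t=0.020: state=(1.702, 0.571)
t=0.030: state=(1.708, 0.529)
continuing one RK4 step at a time; state shown every 25 steps (Δt=0.25):
t=0.250: state=(1.750, -0.052)
t=0.500: state=(1.704, -0.270)
t=0.750: state=(1.625, -0.353)
t=1.000: state=(1.530, -0.409)
t=1.250: state=(1.420, -0.471)
t=1.500: state=(1.292, -0.555)
t=1.750: state=(1.139, -0.684)
t=1.830: state=(1.082, -0.742)
next step: t=1.840: state=(1.074, -0.749) — x has crossed 1.08
linear interpolation between t=1.830 (1.08170) and t=1.840 (1.07424) → t≈1.832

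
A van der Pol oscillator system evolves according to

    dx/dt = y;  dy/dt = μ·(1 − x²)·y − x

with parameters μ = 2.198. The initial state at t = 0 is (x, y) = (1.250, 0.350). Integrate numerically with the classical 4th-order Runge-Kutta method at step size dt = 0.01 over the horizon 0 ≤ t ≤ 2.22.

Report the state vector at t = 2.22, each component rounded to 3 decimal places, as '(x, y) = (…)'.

t=0.000: state=(1.250, 0.350)
step 1 (dt=0.01): k1=(0.350, -1.683), k2=(0.342, -1.677), k3=(0.342, -1.677), k4=(0.333, -1.672); state += dt/6·(k1+2k2+2k3+k4)
t=0.010: state=(1.253, 0.333)
t=0.020: state=(1.257, 0.317)
t=0.030: state=(1.260, 0.300)
continuing one RK4 step at a time; state shown every 10 steps (Δt=0.1):
t=0.100: state=(1.277, 0.188)
t=0.200: state=(1.288, 0.044)
t=0.300: state=(1.286, -0.082)
t=0.400: state=(1.272, -0.191)
t=0.500: state=(1.248, -0.286)
t=0.600: state=(1.216, -0.372)
t=0.700: state=(1.174, -0.452)
t=0.800: state=(1.125, -0.533)
t=0.900: state=(1.068, -0.617)
t=1.000: state=(1.001, -0.710)
t=1.100: state=(0.925, -0.819)
t=1.200: state=(0.837, -0.950)
t=1.300: state=(0.734, -1.115)
t=1.400: state=(0.612, -1.329)
t=1.500: state=(0.466, -1.610)
t=1.600: state=(0.287, -1.985)
t=1.700: state=(0.065, -2.473)
t=1.800: state=(-0.211, -3.067)
t=1.900: state=(-0.548, -3.656)
t=2.000: state=(-0.933, -3.954)
t=2.100: state=(-1.317, -3.607)
t=2.200: state=(-1.633, -2.637)
t=2.220: state=(-1.683, -2.410)

(x, y) = (-1.683, -2.410)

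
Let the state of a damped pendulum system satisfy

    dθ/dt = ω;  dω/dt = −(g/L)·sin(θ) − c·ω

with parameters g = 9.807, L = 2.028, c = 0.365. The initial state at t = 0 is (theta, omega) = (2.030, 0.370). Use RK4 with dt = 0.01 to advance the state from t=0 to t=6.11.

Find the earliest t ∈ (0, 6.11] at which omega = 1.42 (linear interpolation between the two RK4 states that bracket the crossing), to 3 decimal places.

t=0.000: state=(2.030, 0.370)
step 1 (dt=0.01): k1=(0.370, -4.470), k2=(0.348, -4.458), k3=(0.348, -4.458), k4=(0.325, -4.446); state += dt/6·(k1+2k2+2k3+k4)
t=0.010: state=(2.033, 0.325)
t=0.020: state=(2.037, 0.281)
t=0.030: state=(2.039, 0.237)
continuing one RK4 step at a time; state shown every 20 steps (Δt=0.2):
t=0.200: state=(2.017, -0.489)
t=0.400: state=(1.836, -1.323)
t=0.600: state=(1.488, -2.153)
t=0.800: state=(0.982, -2.875)
t=1.000: state=(0.361, -3.246)
t=1.200: state=(-0.278, -3.049)
t=1.400: state=(-0.824, -2.340)
t=1.600: state=(-1.198, -1.381)
t=1.800: state=(-1.374, -0.385)
t=2.000: state=(-1.355, 0.558)
t=2.200: state=(-1.157, 1.408)
next step: t=2.210: state=(-1.142, 1.447) — omega has crossed 1.42
linear interpolation between t=2.200 (1.40758) and t=2.210 (1.44650) → t≈2.203

t = 2.203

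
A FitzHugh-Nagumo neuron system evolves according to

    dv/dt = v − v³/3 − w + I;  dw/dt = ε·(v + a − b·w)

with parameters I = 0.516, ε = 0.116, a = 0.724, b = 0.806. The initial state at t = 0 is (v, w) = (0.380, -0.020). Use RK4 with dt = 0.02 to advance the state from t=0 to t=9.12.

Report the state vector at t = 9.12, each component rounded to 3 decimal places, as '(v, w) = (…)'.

(v, w) = (0.755, 1.446)

t=0.000: state=(0.380, -0.020)
step 1 (dt=0.02): k1=(0.898, 0.130), k2=(0.904, 0.131), k3=(0.904, 0.131), k4=(0.910, 0.132); state += dt/6·(k1+2k2+2k3+k4)
t=0.020: state=(0.398, -0.017)
t=0.040: state=(0.416, -0.015)
t=0.060: state=(0.435, -0.012)
continuing one RK4 step at a time; state shown every 25 steps (Δt=0.5):
t=0.500: state=(0.895, 0.058)
t=1.000: state=(1.406, 0.162)
t=1.500: state=(1.688, 0.285)
t=2.000: state=(1.765, 0.411)
t=2.500: state=(1.754, 0.533)
t=3.000: state=(1.713, 0.648)
t=3.500: state=(1.662, 0.755)
t=4.000: state=(1.606, 0.855)
t=4.500: state=(1.548, 0.946)
t=5.000: state=(1.488, 1.030)
t=5.500: state=(1.424, 1.106)
t=6.000: state=(1.358, 1.176)
t=6.500: state=(1.288, 1.238)
t=7.000: state=(1.212, 1.293)
t=7.500: state=(1.128, 1.342)
t=8.000: state=(1.034, 1.383)
t=8.500: state=(0.925, 1.416)
t=9.000: state=(0.792, 1.441)
t=9.120: state=(0.755, 1.446)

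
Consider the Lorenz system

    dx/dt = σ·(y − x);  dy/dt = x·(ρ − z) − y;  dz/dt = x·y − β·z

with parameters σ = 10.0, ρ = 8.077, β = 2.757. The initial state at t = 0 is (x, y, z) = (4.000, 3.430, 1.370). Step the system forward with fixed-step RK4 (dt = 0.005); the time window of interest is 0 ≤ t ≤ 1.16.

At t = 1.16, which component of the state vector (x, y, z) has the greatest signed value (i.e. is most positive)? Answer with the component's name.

t=0.000: state=(4.000, 3.430, 1.370)
step 1 (dt=0.005): k1=(-5.700, 23.398, 9.943), k2=(-4.973, 23.145, 10.059), k3=(-4.997, 23.156, 10.062), k4=(-4.292, 22.915, 10.179); state += dt/6·(k1+2k2+2k3+k4)
t=0.005: state=(3.975, 3.546, 1.420)
t=0.010: state=(3.957, 3.659, 1.472)
t=0.015: state=(3.945, 3.771, 1.525)
continuing one RK4 step at a time; state shown every 10 steps (Δt=0.05):
t=0.050: state=(4.010, 4.506, 1.933)
t=0.100: state=(4.413, 5.468, 2.665)
t=0.150: state=(5.017, 6.335, 3.627)
t=0.200: state=(5.691, 7.030, 4.842)
t=0.250: state=(6.315, 7.427, 6.262)
t=0.300: state=(6.762, 7.403, 7.740)
t=0.350: state=(6.926, 6.924, 9.052)
t=0.400: state=(6.756, 6.091, 9.978)
t=0.450: state=(6.286, 5.106, 10.402)
t=0.500: state=(5.619, 4.178, 10.350)
t=0.550: state=(4.887, 3.438, 9.946)
t=0.600: state=(4.200, 2.921, 9.334)
t=0.650: state=(3.623, 2.604, 8.632)
t=0.700: state=(3.184, 2.444, 7.918)
t=0.750: state=(2.880, 2.398, 7.238)
t=0.800: state=(2.696, 2.438, 6.619)
t=0.850: state=(2.615, 2.543, 6.074)
t=0.900: state=(2.620, 2.705, 5.612)
t=0.950: state=(2.697, 2.917, 5.237)
t=1.000: state=(2.838, 3.178, 4.956)
t=1.050: state=(3.035, 3.484, 4.775)
t=1.100: state=(3.284, 3.830, 4.700)
t=1.150: state=(3.578, 4.206, 4.739)
t=1.160: state=(3.642, 4.284, 4.762)
compare at T: x=3.642, y=4.284, z=4.762

largest component: z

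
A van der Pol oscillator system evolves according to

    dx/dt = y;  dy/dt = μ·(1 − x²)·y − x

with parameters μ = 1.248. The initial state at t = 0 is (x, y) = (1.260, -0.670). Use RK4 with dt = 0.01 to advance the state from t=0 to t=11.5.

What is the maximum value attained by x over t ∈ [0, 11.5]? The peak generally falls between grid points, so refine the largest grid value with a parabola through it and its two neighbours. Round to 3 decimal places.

t=0.000: state=(1.260, -0.670)
step 1 (dt=0.01): k1=(-0.670, -0.769), k2=(-0.674, -0.770), k3=(-0.674, -0.770), k4=(-0.678, -0.771); state += dt/6·(k1+2k2+2k3+k4)
t=0.010: state=(1.253, -0.678)
t=0.020: state=(1.246, -0.685)
t=0.030: state=(1.240, -0.693)
continuing one RK4 step at a time; state shown every 50 steps (Δt=0.5):
t=0.500: state=(0.817, -1.147)
t=1.000: state=(0.027, -2.137)
t=1.500: state=(-1.285, -2.589)
t=2.000: state=(-1.973, -0.268)
t=2.500: state=(-1.888, 0.419)
t=3.000: state=(-1.625, 0.617)
t=3.500: state=(-1.264, 0.849)
t=4.000: state=(-0.734, 1.344)
t=4.500: state=(0.194, 2.494)
t=5.000: state=(1.558, 2.184)
t=5.500: state=(2.012, -0.003)
t=6.000: state=(1.863, -0.469)
t=6.500: state=(1.584, -0.645)
t=7.000: state=(1.205, -0.896)
t=7.500: state=(0.638, -1.456)
t=8.000: state=(-0.373, -2.681)
t=8.500: state=(-1.696, -1.789)
t=9.000: state=(-2.007, 0.125)
t=9.500: state=(-1.830, 0.496)
t=10.000: state=(-1.538, 0.672)
t=10.500: state=(-1.142, 0.947)
t=11.000: state=(-0.533, 1.582)
t=11.500: state=(0.563, 2.833)
largest grid value and its neighbours: x(5.490)=2.01171, x(5.500)=2.01178, x(5.510)=2.01165
parabola through these three points peaks at t≈5.498 with x≈2.01178

max x = 2.012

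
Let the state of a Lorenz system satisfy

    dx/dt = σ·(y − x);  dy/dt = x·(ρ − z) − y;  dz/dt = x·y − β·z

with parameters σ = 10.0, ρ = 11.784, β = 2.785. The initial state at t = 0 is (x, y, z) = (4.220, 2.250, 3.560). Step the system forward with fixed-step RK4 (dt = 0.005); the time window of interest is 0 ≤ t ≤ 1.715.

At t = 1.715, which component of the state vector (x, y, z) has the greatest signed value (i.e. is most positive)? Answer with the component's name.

largest component: z

t=0.000: state=(4.220, 2.250, 3.560)
step 1 (dt=0.005): k1=(-19.700, 32.455, -0.420), k2=(-18.396, 31.973, -0.189), k3=(-18.441, 31.999, -0.188), k4=(-17.178, 31.541, 0.036); state += dt/6·(k1+2k2+2k3+k4)
t=0.005: state=(4.128, 2.410, 3.559)
t=0.010: state=(4.048, 2.566, 3.560)
t=0.015: state=(3.979, 2.717, 3.564)
continuing one RK4 step at a time; state shown every 20 steps (Δt=0.1):
t=0.100: state=(4.022, 5.026, 3.960)
t=0.200: state=(5.651, 7.734, 5.720)
t=0.300: state=(7.780, 9.663, 9.630)
t=0.400: state=(8.731, 8.481, 14.192)
t=0.500: state=(7.304, 5.006, 15.538)
t=0.600: state=(4.921, 2.769, 13.732)
t=0.700: state=(3.298, 2.219, 11.228)
t=0.800: state=(2.681, 2.466, 9.082)
t=0.900: state=(2.771, 3.136, 7.526)
t=1.000: state=(3.377, 4.217, 6.677)
t=1.100: state=(4.442, 5.720, 6.758)
t=1.200: state=(5.860, 7.344, 8.103)
t=1.300: state=(7.170, 8.146, 10.675)
t=1.400: state=(7.525, 7.187, 13.156)
t=1.500: state=(6.594, 5.227, 13.808)
t=1.600: state=(5.168, 3.843, 12.719)
t=1.700: state=(4.133, 3.422, 11.049)
t=1.715: state=(4.034, 3.423, 10.802)
compare at T: x=4.034, y=3.423, z=10.802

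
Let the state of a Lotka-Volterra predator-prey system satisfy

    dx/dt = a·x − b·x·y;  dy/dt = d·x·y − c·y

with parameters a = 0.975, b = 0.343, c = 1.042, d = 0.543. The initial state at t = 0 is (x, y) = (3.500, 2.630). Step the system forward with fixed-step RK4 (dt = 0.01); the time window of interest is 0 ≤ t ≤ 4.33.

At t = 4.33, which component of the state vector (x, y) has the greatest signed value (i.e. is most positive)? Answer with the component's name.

largest component: y

t=0.000: state=(3.500, 2.630)
step 1 (dt=0.01): k1=(0.255, 2.258), k2=(0.242, 2.269), k3=(0.242, 2.269), k4=(0.228, 2.281); state += dt/6·(k1+2k2+2k3+k4)
t=0.010: state=(3.502, 2.653)
t=0.020: state=(3.505, 2.676)
t=0.030: state=(3.506, 2.699)
continuing one RK4 step at a time; state shown every 20 steps (Δt=0.2):
t=0.200: state=(3.493, 3.125)
t=0.400: state=(3.362, 3.685)
t=0.600: state=(3.111, 4.256)
t=0.800: state=(2.773, 4.759)
t=1.000: state=(2.400, 5.118)
t=1.200: state=(2.039, 5.286)
t=1.400: state=(1.724, 5.261)
t=1.600: state=(1.468, 5.077)
t=1.800: state=(1.272, 4.781)
t=2.000: state=(1.127, 4.420)
t=2.200: state=(1.025, 4.032)
t=2.400: state=(0.957, 3.644)
t=2.600: state=(0.918, 3.275)
t=2.800: state=(0.902, 2.935)
t=3.000: state=(0.906, 2.628)
t=3.200: state=(0.928, 2.356)
t=3.400: state=(0.967, 2.120)
t=3.600: state=(1.024, 1.918)
t=3.800: state=(1.097, 1.747)
t=4.000: state=(1.189, 1.605)
t=4.200: state=(1.300, 1.492)
t=4.330: state=(1.382, 1.432)
compare at T: x=1.382, y=1.432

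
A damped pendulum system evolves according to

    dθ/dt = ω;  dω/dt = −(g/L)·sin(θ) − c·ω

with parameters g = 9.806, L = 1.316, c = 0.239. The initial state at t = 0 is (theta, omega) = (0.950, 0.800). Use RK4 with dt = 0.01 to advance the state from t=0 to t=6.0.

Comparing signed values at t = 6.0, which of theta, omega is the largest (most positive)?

largest component: omega

t=0.000: state=(0.950, 0.800)
step 1 (dt=0.01): k1=(0.800, -6.252), k2=(0.769, -6.262), k3=(0.769, -6.261), k4=(0.737, -6.270); state += dt/6·(k1+2k2+2k3+k4)
t=0.010: state=(0.958, 0.737)
t=0.020: state=(0.965, 0.675)
t=0.030: state=(0.971, 0.612)
continuing one RK4 step at a time; state shown every 20 steps (Δt=0.2):
t=0.200: state=(0.984, -0.452)
t=0.400: state=(0.778, -1.568)
t=0.600: state=(0.382, -2.300)
t=0.800: state=(-0.099, -2.396)
t=1.000: state=(-0.531, -1.821)
t=1.200: state=(-0.799, -0.821)
t=1.400: state=(-0.851, 0.305)
t=1.600: state=(-0.685, 1.317)
t=1.800: state=(-0.347, 1.982)
t=2.000: state=(0.070, 2.089)
t=2.200: state=(0.449, 1.607)
t=2.400: state=(0.687, 0.732)
t=2.600: state=(0.733, -0.269)
t=2.800: state=(0.586, -1.164)
t=3.000: state=(0.289, -1.736)
t=3.200: state=(-0.074, -1.810)
t=3.400: state=(-0.400, -1.373)
t=3.600: state=(-0.600, -0.594)
t=3.800: state=(-0.631, 0.291)
t=4.000: state=(-0.491, 1.066)
t=4.200: state=(-0.225, 1.534)
t=4.400: state=(0.092, 1.557)
t=4.600: state=(0.369, 1.142)
t=4.800: state=(0.530, 0.441)
t=5.000: state=(0.540, -0.338)
t=5.200: state=(0.403, -0.996)
t=5.400: state=(0.161, -1.360)
t=5.600: state=(-0.115, -1.328)
t=5.800: state=(-0.345, -0.925)
t=6.000: state=(-0.469, -0.291)
compare at T: theta=-0.469, omega=-0.291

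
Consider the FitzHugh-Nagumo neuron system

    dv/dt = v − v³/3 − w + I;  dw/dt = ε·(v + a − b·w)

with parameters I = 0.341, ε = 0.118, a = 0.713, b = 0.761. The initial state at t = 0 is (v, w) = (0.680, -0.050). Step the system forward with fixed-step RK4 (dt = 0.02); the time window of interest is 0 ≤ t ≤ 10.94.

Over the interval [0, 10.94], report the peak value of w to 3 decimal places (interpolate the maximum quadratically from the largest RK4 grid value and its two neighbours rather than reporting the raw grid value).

t=0.000: state=(0.680, -0.050)
step 1 (dt=0.02): k1=(0.966, 0.169), k2=(0.970, 0.170), k3=(0.970, 0.170), k4=(0.973, 0.171); state += dt/6·(k1+2k2+2k3+k4)
t=0.020: state=(0.699, -0.047)
t=0.040: state=(0.719, -0.043)
t=0.060: state=(0.739, -0.040)
continuing one RK4 step at a time; state shown every 25 steps (Δt=0.5):
t=0.500: state=(1.174, 0.047)
t=1.000: state=(1.538, 0.165)
t=1.500: state=(1.687, 0.293)
t=2.000: state=(1.707, 0.420)
t=2.500: state=(1.675, 0.540)
t=3.000: state=(1.623, 0.653)
t=3.500: state=(1.563, 0.757)
t=4.000: state=(1.498, 0.853)
t=4.500: state=(1.428, 0.941)
t=5.000: state=(1.354, 1.022)
t=5.500: state=(1.274, 1.094)
t=6.000: state=(1.185, 1.158)
t=6.500: state=(1.086, 1.214)
t=7.000: state=(0.970, 1.261)
t=7.500: state=(0.828, 1.299)
t=8.000: state=(0.643, 1.325)
t=8.500: state=(0.383, 1.338)
t=9.000: state=(-0.019, 1.332)
t=9.500: state=(-0.654, 1.296)
t=10.000: state=(-1.421, 1.220)
t=10.500: state=(-1.868, 1.111)
t=10.940: state=(-1.972, 1.005)
largest grid value and its neighbours: w(8.600)=1.33886, w(8.620)=1.33887, w(8.640)=1.33884
parabola through these three points peaks at t≈8.615 with w≈1.33887

max w = 1.339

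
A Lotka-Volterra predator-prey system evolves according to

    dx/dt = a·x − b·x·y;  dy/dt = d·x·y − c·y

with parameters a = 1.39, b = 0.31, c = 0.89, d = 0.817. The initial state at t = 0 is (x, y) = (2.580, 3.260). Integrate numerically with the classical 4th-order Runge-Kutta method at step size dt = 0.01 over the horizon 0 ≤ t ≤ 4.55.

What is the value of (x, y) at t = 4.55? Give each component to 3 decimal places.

t=0.000: state=(2.580, 3.260)
step 1 (dt=0.01): k1=(0.979, 3.970), k2=(0.965, 4.008), k3=(0.965, 4.008), k4=(0.950, 4.045); state += dt/6·(k1+2k2+2k3+k4)
t=0.010: state=(2.590, 3.300)
t=0.020: state=(2.599, 3.341)
t=0.030: state=(2.608, 3.382)
continuing one RK4 step at a time; state shown every 20 steps (Δt=0.2):
t=0.200: state=(2.707, 4.211)
t=0.400: state=(2.651, 5.476)
t=0.600: state=(2.384, 6.934)
t=0.800: state=(1.961, 8.288)
t=1.000: state=(1.501, 9.201)
t=1.200: state=(1.106, 9.516)
t=1.400: state=(0.813, 9.304)
t=1.600: state=(0.613, 8.739)
t=1.800: state=(0.482, 7.992)
t=2.000: state=(0.397, 7.183)
t=2.200: state=(0.344, 6.385)
t=2.400: state=(0.313, 5.638)
t=2.600: state=(0.298, 4.959)
t=2.800: state=(0.295, 4.356)
t=3.000: state=(0.302, 3.828)
t=3.200: state=(0.320, 3.370)
t=3.400: state=(0.347, 2.978)
t=3.600: state=(0.385, 2.646)
t=3.800: state=(0.435, 2.367)
t=4.000: state=(0.500, 2.138)
t=4.200: state=(0.581, 1.954)
t=4.400: state=(0.683, 1.813)
t=4.550: state=(0.775, 1.734)

(x, y) = (0.775, 1.734)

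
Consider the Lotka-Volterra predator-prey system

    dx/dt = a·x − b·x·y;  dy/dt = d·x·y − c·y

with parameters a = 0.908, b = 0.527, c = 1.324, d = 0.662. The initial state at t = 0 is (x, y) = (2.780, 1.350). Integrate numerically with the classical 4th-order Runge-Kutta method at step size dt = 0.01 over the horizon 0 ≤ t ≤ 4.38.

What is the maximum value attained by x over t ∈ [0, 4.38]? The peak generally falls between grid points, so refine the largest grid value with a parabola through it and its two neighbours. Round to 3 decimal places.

max x = 2.907

t=0.000: state=(2.780, 1.350)
step 1 (dt=0.01): k1=(0.546, 0.697), k2=(0.542, 0.701), k3=(0.542, 0.701), k4=(0.537, 0.706); state += dt/6·(k1+2k2+2k3+k4)
t=0.010: state=(2.785, 1.357)
t=0.020: state=(2.791, 1.364)
t=0.030: state=(2.796, 1.371)
continuing one RK4 step at a time; state shown every 20 steps (Δt=0.2):
t=0.200: state=(2.869, 1.506)
t=0.400: state=(2.907, 1.695)
t=0.600: state=(2.883, 1.910)
t=0.800: state=(2.793, 2.135)
t=1.000: state=(2.644, 2.350)
t=1.200: state=(2.450, 2.527)
t=1.400: state=(2.236, 2.645)
t=1.600: state=(2.023, 2.691)
t=1.800: state=(1.828, 2.663)
t=2.000: state=(1.663, 2.574)
t=2.200: state=(1.530, 2.439)
t=2.400: state=(1.431, 2.276)
t=2.600: state=(1.362, 2.101)
t=2.800: state=(1.321, 1.925)
t=3.000: state=(1.305, 1.757)
t=3.200: state=(1.311, 1.603)
t=3.400: state=(1.338, 1.466)
t=3.600: state=(1.383, 1.346)
t=3.800: state=(1.447, 1.246)
t=4.000: state=(1.529, 1.164)
t=4.200: state=(1.627, 1.101)
t=4.380: state=(1.730, 1.059)
largest grid value and its neighbours: x(0.420)=2.90704, x(0.430)=2.90707, x(0.440)=2.90695
parabola through these three points peaks at t≈0.427 with x≈2.90708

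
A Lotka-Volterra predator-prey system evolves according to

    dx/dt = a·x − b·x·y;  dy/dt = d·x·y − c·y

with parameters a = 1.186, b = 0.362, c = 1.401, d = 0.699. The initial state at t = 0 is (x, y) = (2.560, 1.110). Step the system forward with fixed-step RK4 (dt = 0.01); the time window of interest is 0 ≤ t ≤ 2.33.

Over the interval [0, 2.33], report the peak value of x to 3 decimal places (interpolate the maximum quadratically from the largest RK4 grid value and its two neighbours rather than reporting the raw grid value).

max x = 4.326

t=0.000: state=(2.560, 1.110)
step 1 (dt=0.01): k1=(2.008, 0.431), k2=(2.013, 0.440), k3=(2.013, 0.440), k4=(2.019, 0.449); state += dt/6·(k1+2k2+2k3+k4)
t=0.010: state=(2.580, 1.114)
t=0.020: state=(2.600, 1.119)
t=0.030: state=(2.621, 1.124)
continuing one RK4 step at a time; state shown every 10 steps (Δt=0.1):
t=0.100: state=(2.766, 1.162)
t=0.200: state=(2.983, 1.235)
t=0.300: state=(3.206, 1.333)
t=0.400: state=(3.432, 1.461)
t=0.500: state=(3.655, 1.627)
t=0.600: state=(3.865, 1.840)
t=0.700: state=(4.052, 2.109)
t=0.800: state=(4.202, 2.448)
t=0.900: state=(4.299, 2.865)
t=1.000: state=(4.325, 3.368)
t=1.100: state=(4.266, 3.955)
t=1.200: state=(4.114, 4.610)
t=1.300: state=(3.872, 5.300)
t=1.400: state=(3.554, 5.975)
t=1.500: state=(3.188, 6.575)
t=1.600: state=(2.803, 7.047)
t=1.700: state=(2.431, 7.354)
t=1.800: state=(2.091, 7.485)
t=1.900: state=(1.796, 7.452)
t=2.000: state=(1.548, 7.279)
t=2.100: state=(1.346, 6.999)
t=2.200: state=(1.184, 6.645)
t=2.300: state=(1.055, 6.245)
t=2.330: state=(1.022, 6.120)
largest grid value and its neighbours: x(0.970)=4.32544, x(0.980)=4.32610, x(0.990)=4.32594
parabola through these three points peaks at t≈0.983 with x≈4.32614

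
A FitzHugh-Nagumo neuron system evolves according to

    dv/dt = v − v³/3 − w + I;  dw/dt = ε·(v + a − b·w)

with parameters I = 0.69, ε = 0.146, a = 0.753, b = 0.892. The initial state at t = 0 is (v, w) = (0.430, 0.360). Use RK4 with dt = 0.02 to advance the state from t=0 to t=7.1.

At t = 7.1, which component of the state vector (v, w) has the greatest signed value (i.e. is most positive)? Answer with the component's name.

t=0.000: state=(0.430, 0.360)
step 1 (dt=0.02): k1=(0.733, 0.126), k2=(0.738, 0.127), k3=(0.738, 0.127), k4=(0.743, 0.128); state += dt/6·(k1+2k2+2k3+k4)
t=0.020: state=(0.445, 0.363)
t=0.040: state=(0.460, 0.365)
t=0.060: state=(0.475, 0.368)
continuing one RK4 step at a time; state shown every 25 steps (Δt=0.5):
t=0.500: state=(0.846, 0.435)
t=1.000: state=(1.272, 0.537)
t=1.500: state=(1.545, 0.657)
t=2.000: state=(1.643, 0.782)
t=2.500: state=(1.644, 0.903)
t=3.000: state=(1.605, 1.014)
t=3.500: state=(1.551, 1.115)
t=4.000: state=(1.490, 1.205)
t=4.500: state=(1.424, 1.285)
t=5.000: state=(1.356, 1.356)
t=5.500: state=(1.284, 1.417)
t=6.000: state=(1.207, 1.469)
t=6.500: state=(1.125, 1.512)
t=7.000: state=(1.035, 1.546)
t=7.100: state=(1.016, 1.552)
compare at T: v=1.016, w=1.552

largest component: w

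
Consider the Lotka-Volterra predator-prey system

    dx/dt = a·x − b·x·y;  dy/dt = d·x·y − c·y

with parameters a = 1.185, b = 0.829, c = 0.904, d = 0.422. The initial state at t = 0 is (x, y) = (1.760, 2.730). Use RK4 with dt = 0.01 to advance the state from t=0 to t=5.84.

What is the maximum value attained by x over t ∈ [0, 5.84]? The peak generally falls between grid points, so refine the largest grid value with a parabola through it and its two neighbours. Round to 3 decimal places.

max x = 4.517

t=0.000: state=(1.760, 2.730)
step 1 (dt=0.01): k1=(-1.898, -0.440), k2=(-1.884, -0.451), k3=(-1.884, -0.451), k4=(-1.871, -0.461); state += dt/6·(k1+2k2+2k3+k4)
t=0.010: state=(1.741, 2.725)
t=0.020: state=(1.723, 2.721)
t=0.030: state=(1.704, 2.716)
continuing one RK4 step at a time; state shown every 20 steps (Δt=0.2):
t=0.200: state=(1.432, 2.605)
t=0.400: state=(1.195, 2.428)
t=0.600: state=(1.030, 2.225)
t=0.800: state=(0.918, 2.015)
t=1.000: state=(0.848, 1.812)
t=1.200: state=(0.809, 1.621)
t=1.400: state=(0.795, 1.447)
t=1.600: state=(0.803, 1.292)
t=1.800: state=(0.831, 1.155)
t=2.000: state=(0.878, 1.036)
t=2.200: state=(0.946, 0.934)
t=2.400: state=(1.034, 0.847)
t=2.600: state=(1.146, 0.775)
t=2.800: state=(1.284, 0.717)
t=3.000: state=(1.451, 0.671)
t=3.200: state=(1.650, 0.638)
t=3.400: state=(1.885, 0.618)
t=3.600: state=(2.158, 0.612)
t=3.800: state=(2.470, 0.621)
t=4.000: state=(2.819, 0.647)
t=4.200: state=(3.197, 0.696)
t=4.400: state=(3.589, 0.774)
t=4.600: state=(3.966, 0.888)
t=4.800: state=(4.283, 1.051)
t=5.000: state=(4.482, 1.271)
t=5.200: state=(4.499, 1.552)
t=5.400: state=(4.292, 1.880)
t=5.600: state=(3.872, 2.217)
t=5.800: state=(3.314, 2.508)
t=5.840: state=(3.195, 2.555)
largest grid value and its neighbours: x(5.110)=4.51703, x(5.120)=4.51719, x(5.130)=4.51680
parabola through these three points peaks at t≈5.118 with x≈4.51720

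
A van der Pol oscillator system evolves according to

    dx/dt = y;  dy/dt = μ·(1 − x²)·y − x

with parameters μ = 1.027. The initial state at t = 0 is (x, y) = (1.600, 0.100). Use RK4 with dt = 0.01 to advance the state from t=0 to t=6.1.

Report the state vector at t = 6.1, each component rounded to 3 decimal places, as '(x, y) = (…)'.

(x, y) = (1.974, 0.441)

t=0.000: state=(1.600, 0.100)
step 1 (dt=0.01): k1=(0.100, -1.760), k2=(0.091, -1.747), k3=(0.091, -1.747), k4=(0.083, -1.733); state += dt/6·(k1+2k2+2k3+k4)
t=0.010: state=(1.601, 0.083)
t=0.020: state=(1.602, 0.065)
t=0.030: state=(1.602, 0.048)
continuing one RK4 step at a time; state shown every 20 steps (Δt=0.2):
t=0.200: state=(1.588, -0.201)
t=0.400: state=(1.525, -0.421)
t=0.600: state=(1.423, -0.593)
t=0.800: state=(1.289, -0.749)
t=1.000: state=(1.123, -0.913)
t=1.200: state=(0.921, -1.108)
t=1.400: state=(0.676, -1.359)
t=1.600: state=(0.373, -1.688)
t=1.800: state=(-0.005, -2.096)
t=2.000: state=(-0.465, -2.489)
t=2.200: state=(-0.981, -2.586)
t=2.400: state=(-1.459, -2.091)
t=2.600: state=(-1.790, -1.202)
t=2.800: state=(-1.948, -0.421)
t=3.000: state=(-1.979, 0.064)
t=3.200: state=(-1.937, 0.333)
t=3.400: state=(-1.853, 0.490)
t=3.600: state=(-1.744, 0.599)
t=3.800: state=(-1.614, 0.694)
t=4.000: state=(-1.466, 0.792)
t=4.200: state=(-1.296, 0.910)
t=4.400: state=(-1.100, 1.062)
t=4.600: state=(-0.868, 1.266)
t=4.800: state=(-0.588, 1.546)
t=5.000: state=(-0.243, 1.920)
t=5.200: state=(0.184, 2.359)
t=5.400: state=(0.693, 2.683)
t=5.600: state=(1.225, 2.522)
t=5.800: state=(1.659, 1.742)
t=6.000: state=(1.912, 0.812)
t=6.100: state=(1.974, 0.441)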